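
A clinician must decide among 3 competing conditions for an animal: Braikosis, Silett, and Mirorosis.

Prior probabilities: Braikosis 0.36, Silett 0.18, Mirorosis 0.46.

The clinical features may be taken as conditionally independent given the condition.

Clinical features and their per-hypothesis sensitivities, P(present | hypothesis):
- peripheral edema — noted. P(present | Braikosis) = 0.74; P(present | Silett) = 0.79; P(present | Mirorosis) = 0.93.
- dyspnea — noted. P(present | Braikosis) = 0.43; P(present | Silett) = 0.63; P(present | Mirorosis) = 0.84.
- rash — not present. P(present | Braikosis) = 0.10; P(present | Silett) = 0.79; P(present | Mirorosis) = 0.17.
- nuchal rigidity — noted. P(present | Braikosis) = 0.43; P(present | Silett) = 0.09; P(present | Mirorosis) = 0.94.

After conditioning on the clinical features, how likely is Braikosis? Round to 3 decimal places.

By Bayes' rule with conditional independence, the unnormalized weight for each hypothesis is prior × ∏ likelihoods (using 1 − P(present | H) for each absent clinical feature):
  Braikosis: 0.36 × 0.74 × 0.43 × (1 − 0.10) × 0.43 = 0.044332
  Silett: 0.18 × 0.79 × 0.63 × (1 − 0.79) × 0.09 = 0.0016932
  Mirorosis: 0.46 × 0.93 × 0.84 × (1 − 0.17) × 0.94 = 0.28037
Normalizing constant Z = 0.044332 + 0.0016932 + 0.28037 = 0.32639.
P(Braikosis | evidence) = 0.044332 / 0.32639 ≈ 0.136.

0.136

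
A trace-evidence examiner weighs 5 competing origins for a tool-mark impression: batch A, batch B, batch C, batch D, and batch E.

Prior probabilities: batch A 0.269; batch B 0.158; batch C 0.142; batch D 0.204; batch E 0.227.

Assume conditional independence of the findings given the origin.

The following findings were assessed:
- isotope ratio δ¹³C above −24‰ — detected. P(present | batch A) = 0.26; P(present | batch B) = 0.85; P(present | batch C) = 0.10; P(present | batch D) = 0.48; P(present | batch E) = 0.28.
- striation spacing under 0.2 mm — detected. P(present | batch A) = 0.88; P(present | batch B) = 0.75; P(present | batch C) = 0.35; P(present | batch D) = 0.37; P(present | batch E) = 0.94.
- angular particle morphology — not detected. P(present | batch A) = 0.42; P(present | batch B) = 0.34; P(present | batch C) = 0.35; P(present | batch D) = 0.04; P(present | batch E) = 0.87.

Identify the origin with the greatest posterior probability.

batch B

By Bayes' rule with conditional independence, the unnormalized weight for each hypothesis is prior × ∏ likelihoods (using 1 − P(present | H) for each absent finding):
  batch A: 0.269 × 0.26 × 0.88 × (1 − 0.42) = 0.035697
  batch B: 0.158 × 0.85 × 0.75 × (1 − 0.34) = 0.066478
  batch C: 0.142 × 0.10 × 0.35 × (1 − 0.35) = 0.0032305
  batch D: 0.204 × 0.48 × 0.37 × (1 − 0.04) = 0.034781
  batch E: 0.227 × 0.28 × 0.94 × (1 − 0.87) = 0.007767
The unnormalized weights sum to 0.14795.
P(batch A | evidence) ≈ 0.035697 / 0.14795 ≈ 0.241
P(batch B | evidence) ≈ 0.066478 / 0.14795 ≈ 0.449
P(batch C | evidence) ≈ 0.0032305 / 0.14795 ≈ 0.022
P(batch D | evidence) ≈ 0.034781 / 0.14795 ≈ 0.235
P(batch E | evidence) ≈ 0.007767 / 0.14795 ≈ 0.052
The largest is 0.449, so batch B is most probable.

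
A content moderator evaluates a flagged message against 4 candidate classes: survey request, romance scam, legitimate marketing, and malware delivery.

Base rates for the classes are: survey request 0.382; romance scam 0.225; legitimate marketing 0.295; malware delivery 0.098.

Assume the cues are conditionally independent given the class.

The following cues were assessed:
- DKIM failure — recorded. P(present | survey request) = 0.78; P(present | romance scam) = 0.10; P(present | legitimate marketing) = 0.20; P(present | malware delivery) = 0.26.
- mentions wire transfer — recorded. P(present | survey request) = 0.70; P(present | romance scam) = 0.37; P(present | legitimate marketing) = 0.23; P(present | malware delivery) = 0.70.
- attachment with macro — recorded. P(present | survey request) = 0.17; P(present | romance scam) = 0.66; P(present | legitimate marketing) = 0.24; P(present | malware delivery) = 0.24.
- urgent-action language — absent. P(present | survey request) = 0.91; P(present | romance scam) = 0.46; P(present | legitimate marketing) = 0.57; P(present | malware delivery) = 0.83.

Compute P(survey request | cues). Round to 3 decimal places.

0.385

For each hypothesis, the unnormalized posterior weight is prior × product of the cue likelihoods (using 1 − P(present | H) for each absent cue):
  survey request: 0.382 × 0.78 × 0.70 × 0.17 × (1 − 0.91) = 0.0031912
  romance scam: 0.225 × 0.10 × 0.37 × 0.66 × (1 − 0.46) = 0.002967
  legitimate marketing: 0.295 × 0.20 × 0.23 × 0.24 × (1 − 0.57) = 0.0014004
  malware delivery: 0.098 × 0.26 × 0.70 × 0.24 × (1 − 0.83) = 0.00072771
Normalizing constant Z = 0.0031912 + 0.002967 + 0.0014004 + 0.00072771 = 0.0082863.
P(survey request | evidence) = 0.0031912 / 0.0082863 ≈ 0.385.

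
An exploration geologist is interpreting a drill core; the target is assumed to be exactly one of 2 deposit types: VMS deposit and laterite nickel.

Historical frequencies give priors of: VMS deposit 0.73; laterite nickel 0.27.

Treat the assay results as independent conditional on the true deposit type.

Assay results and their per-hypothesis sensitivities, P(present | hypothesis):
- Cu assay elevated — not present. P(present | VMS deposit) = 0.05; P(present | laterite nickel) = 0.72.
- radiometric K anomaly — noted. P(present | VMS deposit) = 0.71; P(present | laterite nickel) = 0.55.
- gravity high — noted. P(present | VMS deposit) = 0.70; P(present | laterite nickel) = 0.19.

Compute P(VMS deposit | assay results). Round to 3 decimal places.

0.978

Multiply each prior by the joint likelihood of the assay result pattern (using 1 − P(present | H) for each absent assay result):
  VMS deposit: 0.73 × (1 − 0.05) × 0.71 × 0.70 = 0.34467
  laterite nickel: 0.27 × (1 − 0.72) × 0.55 × 0.19 = 0.0079002
Normalizing constant Z = 0.34467 + 0.0079002 = 0.35257.
P(VMS deposit | evidence) = 0.34467 / 0.35257 ≈ 0.978.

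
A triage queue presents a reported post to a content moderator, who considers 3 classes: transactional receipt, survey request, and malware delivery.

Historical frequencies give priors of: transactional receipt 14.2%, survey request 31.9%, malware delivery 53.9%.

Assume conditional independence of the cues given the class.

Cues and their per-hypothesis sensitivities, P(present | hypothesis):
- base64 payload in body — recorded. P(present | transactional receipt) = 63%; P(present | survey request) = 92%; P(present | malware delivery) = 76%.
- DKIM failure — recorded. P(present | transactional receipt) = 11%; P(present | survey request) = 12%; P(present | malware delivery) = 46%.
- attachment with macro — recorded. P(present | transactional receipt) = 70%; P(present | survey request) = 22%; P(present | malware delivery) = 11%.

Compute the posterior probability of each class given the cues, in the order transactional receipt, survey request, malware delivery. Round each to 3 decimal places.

By Bayes' rule with conditional independence, the unnormalized weight for each hypothesis is prior × ∏ likelihoods:
  transactional receipt: 0.142 × 0.63 × 0.11 × 0.70 = 0.0068884
  survey request: 0.319 × 0.92 × 0.12 × 0.22 = 0.0077479
  malware delivery: 0.539 × 0.76 × 0.46 × 0.11 = 0.020728
The unnormalized weights sum to 0.035364.
P(transactional receipt | evidence) = 0.0068884 / 0.035364 ≈ 0.195
P(survey request | evidence) = 0.0077479 / 0.035364 ≈ 0.219
P(malware delivery | evidence) = 0.020728 / 0.035364 ≈ 0.586

0.195, 0.219, 0.586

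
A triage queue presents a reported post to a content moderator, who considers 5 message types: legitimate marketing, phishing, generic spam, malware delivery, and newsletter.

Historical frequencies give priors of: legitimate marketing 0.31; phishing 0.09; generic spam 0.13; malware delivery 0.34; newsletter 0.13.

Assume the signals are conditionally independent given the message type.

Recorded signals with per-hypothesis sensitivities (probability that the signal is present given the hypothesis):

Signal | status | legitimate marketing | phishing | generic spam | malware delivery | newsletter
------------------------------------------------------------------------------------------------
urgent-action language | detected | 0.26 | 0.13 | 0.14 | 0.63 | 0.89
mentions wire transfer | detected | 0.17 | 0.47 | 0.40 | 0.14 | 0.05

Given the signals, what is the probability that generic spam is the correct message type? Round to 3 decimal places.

Multiply each prior by the joint likelihood of the signal pattern:
  legitimate marketing: 0.31 × 0.26 × 0.17 = 0.013702
  phishing: 0.09 × 0.13 × 0.47 = 0.005499
  generic spam: 0.13 × 0.14 × 0.40 = 0.00728
  malware delivery: 0.34 × 0.63 × 0.14 = 0.029988
  newsletter: 0.13 × 0.89 × 0.05 = 0.005785
Marginal likelihood of the evidence = 0.062254.
P(generic spam | evidence) = 0.00728 / 0.062254 ≈ 0.117.

0.117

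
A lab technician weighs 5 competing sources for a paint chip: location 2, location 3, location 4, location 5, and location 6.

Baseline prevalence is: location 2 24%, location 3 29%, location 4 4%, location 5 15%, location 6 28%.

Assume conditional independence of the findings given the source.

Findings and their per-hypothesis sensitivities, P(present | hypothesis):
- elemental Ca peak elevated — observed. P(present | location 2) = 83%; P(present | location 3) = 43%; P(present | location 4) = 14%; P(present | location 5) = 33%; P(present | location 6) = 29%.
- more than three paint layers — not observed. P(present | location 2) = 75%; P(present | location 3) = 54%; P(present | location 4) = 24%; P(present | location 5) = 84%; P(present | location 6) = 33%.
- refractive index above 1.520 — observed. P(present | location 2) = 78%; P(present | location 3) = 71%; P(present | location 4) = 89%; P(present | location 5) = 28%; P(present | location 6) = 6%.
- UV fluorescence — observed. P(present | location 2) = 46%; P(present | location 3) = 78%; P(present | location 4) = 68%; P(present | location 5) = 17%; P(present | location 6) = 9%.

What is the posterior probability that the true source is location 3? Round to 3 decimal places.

0.601

By Bayes' rule with conditional independence, the unnormalized weight for each hypothesis is prior × ∏ likelihoods (using 1 − P(present | H) for each absent finding):
  location 2: 0.24 × 0.83 × (1 − 0.75) × 0.78 × 0.46 = 0.017868
  location 3: 0.29 × 0.43 × (1 − 0.54) × 0.71 × 0.78 = 0.031767
  location 4: 0.04 × 0.14 × (1 − 0.24) × 0.89 × 0.68 = 0.0025757
  location 5: 0.15 × 0.33 × (1 − 0.84) × 0.28 × 0.17 = 0.00037699
  location 6: 0.28 × 0.29 × (1 − 0.33) × 0.06 × 0.09 = 0.00029378
Marginal likelihood of the evidence = 0.052882.
P(location 3 | evidence) = 0.031767 / 0.052882 ≈ 0.601.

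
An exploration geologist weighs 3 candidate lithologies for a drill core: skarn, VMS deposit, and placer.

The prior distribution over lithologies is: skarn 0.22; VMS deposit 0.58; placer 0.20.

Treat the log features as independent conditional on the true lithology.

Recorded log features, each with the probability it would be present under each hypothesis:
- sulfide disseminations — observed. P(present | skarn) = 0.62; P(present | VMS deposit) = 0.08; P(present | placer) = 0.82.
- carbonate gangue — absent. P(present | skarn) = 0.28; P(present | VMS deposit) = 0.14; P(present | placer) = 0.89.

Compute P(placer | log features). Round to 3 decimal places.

0.116

By Bayes' rule with conditional independence, the unnormalized weight for each hypothesis is prior × ∏ likelihoods (using 1 − P(present | H) for each absent log feature):
  skarn: 0.22 × 0.62 × (1 − 0.28) = 0.098208
  VMS deposit: 0.58 × 0.08 × (1 − 0.14) = 0.039904
  placer: 0.20 × 0.82 × (1 − 0.89) = 0.01804
Normalizing constant Z = 0.098208 + 0.039904 + 0.01804 = 0.15615.
P(placer | evidence) = 0.01804 / 0.15615 ≈ 0.116.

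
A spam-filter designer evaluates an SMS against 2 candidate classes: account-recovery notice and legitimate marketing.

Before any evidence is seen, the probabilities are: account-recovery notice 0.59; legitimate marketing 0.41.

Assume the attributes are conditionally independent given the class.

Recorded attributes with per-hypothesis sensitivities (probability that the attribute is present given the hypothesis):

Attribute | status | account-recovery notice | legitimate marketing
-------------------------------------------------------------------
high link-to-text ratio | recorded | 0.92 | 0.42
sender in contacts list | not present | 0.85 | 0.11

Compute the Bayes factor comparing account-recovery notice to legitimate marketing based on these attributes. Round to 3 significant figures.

0.369

Take the product of per-attribute likelihoods under each hypothesis (using 1 − P(present | H) for each absent attribute), then divide.
  account-recovery notice: 0.92 × (1 − 0.85) = 0.138
  legitimate marketing: 0.42 × (1 − 0.11) = 0.3738
Bayes factor = 0.138 / 0.3738 ≈ 0.369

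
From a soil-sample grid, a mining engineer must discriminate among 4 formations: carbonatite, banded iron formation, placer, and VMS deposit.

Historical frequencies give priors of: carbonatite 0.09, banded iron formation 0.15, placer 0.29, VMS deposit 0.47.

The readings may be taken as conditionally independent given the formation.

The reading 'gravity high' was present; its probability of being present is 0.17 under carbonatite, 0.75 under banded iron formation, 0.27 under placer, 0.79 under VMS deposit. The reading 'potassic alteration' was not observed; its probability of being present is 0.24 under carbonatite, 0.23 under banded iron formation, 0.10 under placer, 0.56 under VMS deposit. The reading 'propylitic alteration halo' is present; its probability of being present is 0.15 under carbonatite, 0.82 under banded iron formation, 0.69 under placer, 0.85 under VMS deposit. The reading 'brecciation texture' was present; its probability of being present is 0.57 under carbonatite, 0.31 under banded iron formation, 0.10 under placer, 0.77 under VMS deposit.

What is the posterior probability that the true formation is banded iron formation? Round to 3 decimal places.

0.163

By Bayes' rule with conditional independence, the unnormalized weight for each hypothesis is prior × ∏ likelihoods (using 1 − P(present | H) for each absent reading):
  carbonatite: 0.09 × 0.17 × (1 − 0.24) × 0.15 × 0.57 = 0.00099419
  banded iron formation: 0.15 × 0.75 × (1 − 0.23) × 0.82 × 0.31 = 0.02202
  placer: 0.29 × 0.27 × (1 − 0.10) × 0.69 × 0.10 = 0.0048624
  VMS deposit: 0.47 × 0.79 × (1 − 0.56) × 0.85 × 0.77 = 0.10693
The unnormalized weights sum to 0.1348.
P(banded iron formation | evidence) = 0.02202 / 0.1348 ≈ 0.163.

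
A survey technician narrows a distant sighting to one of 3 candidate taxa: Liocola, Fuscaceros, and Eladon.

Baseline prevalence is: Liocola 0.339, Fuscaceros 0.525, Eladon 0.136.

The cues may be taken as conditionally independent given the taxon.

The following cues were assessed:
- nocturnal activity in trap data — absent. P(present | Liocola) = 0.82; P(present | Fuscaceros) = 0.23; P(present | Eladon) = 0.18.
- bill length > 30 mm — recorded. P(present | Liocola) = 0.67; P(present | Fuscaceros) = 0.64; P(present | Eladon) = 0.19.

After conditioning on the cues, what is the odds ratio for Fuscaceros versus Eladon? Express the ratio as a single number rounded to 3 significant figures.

The normalizing constant cancels in an odds ratio, so compute prior × likelihood for the two hypotheses only (using 1 − P(present | H) for each absent cue):
  Fuscaceros: 0.525 × (1 − 0.23) × 0.64 = 0.25872
  Eladon: 0.136 × (1 − 0.18) × 0.19 = 0.021189
Posterior odds = 0.25872 / 0.021189 ≈ 12.2.

12.2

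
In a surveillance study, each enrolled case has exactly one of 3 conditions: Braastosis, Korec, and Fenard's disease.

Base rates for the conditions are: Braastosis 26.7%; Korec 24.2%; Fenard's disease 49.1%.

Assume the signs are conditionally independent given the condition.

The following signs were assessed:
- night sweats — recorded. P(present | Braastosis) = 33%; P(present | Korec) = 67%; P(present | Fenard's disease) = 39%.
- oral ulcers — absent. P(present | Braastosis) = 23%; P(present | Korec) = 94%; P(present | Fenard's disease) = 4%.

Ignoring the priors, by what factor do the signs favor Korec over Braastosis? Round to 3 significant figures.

Take the product of per-sign likelihoods under each hypothesis (using 1 − P(present | H) for each absent sign), then divide.
  Korec: 0.67 × (1 − 0.94) = 0.0402
  Braastosis: 0.33 × (1 − 0.23) = 0.2541
Bayes factor = 0.0402 / 0.2541 ≈ 0.158

0.158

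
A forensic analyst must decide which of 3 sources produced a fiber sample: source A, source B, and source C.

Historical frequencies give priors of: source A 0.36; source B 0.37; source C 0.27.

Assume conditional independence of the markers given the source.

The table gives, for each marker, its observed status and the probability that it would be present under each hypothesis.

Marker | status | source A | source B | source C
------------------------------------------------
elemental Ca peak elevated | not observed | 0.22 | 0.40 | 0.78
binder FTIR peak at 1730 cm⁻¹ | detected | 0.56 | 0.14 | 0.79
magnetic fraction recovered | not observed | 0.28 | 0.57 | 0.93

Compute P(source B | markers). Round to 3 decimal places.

By Bayes' rule with conditional independence, the unnormalized weight for each hypothesis is prior × ∏ likelihoods (using 1 − P(present | H) for each absent marker):
  source A: 0.36 × (1 − 0.22) × 0.56 × (1 − 0.28) = 0.11322
  source B: 0.37 × (1 − 0.40) × 0.14 × (1 − 0.57) = 0.013364
  source C: 0.27 × (1 − 0.78) × 0.79 × (1 − 0.93) = 0.0032848
Normalizing constant Z = 0.11322 + 0.013364 + 0.0032848 = 0.12987.
P(source B | evidence) = 0.013364 / 0.12987 ≈ 0.103.

0.103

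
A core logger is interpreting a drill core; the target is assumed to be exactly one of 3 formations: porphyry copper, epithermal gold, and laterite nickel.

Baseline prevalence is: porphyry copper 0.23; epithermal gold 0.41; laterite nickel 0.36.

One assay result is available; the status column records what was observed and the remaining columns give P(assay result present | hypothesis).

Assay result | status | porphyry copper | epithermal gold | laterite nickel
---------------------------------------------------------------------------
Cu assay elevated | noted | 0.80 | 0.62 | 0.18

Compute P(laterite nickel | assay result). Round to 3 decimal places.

By Bayes' rule, the unnormalized weight for each hypothesis is prior × likelihood:
  porphyry copper: 0.23 × 0.80 = 0.184
  epithermal gold: 0.41 × 0.62 = 0.2542
  laterite nickel: 0.36 × 0.18 = 0.0648
Marginal likelihood of the evidence = 0.503.
P(laterite nickel | evidence) = 0.0648 / 0.503 ≈ 0.129.

0.129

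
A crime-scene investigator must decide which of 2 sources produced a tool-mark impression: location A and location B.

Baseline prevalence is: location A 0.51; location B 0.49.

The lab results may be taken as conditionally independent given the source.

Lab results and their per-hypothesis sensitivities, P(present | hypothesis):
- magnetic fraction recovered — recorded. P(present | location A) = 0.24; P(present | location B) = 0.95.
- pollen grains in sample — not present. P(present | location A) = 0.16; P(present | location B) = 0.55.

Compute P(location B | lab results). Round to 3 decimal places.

0.671

By Bayes' rule with conditional independence, the unnormalized weight for each hypothesis is prior × ∏ likelihoods (using 1 − P(present | H) for each absent lab result):
  location A: 0.51 × 0.24 × (1 − 0.16) = 0.10282
  location B: 0.49 × 0.95 × (1 − 0.55) = 0.20947
The unnormalized weights sum to 0.31229.
P(location B | evidence) = 0.20947 / 0.31229 ≈ 0.671.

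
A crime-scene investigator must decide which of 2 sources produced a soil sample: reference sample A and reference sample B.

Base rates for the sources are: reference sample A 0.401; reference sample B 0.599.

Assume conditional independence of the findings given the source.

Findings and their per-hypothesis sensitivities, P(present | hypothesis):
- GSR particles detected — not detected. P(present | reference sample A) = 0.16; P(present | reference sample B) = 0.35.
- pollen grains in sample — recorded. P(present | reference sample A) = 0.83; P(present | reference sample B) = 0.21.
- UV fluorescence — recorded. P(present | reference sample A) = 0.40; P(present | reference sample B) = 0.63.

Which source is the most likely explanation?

Multiply each prior by the joint likelihood of the evidence pattern (using 1 − P(present | H) for each absent finding):
  reference sample A: 0.401 × (1 − 0.16) × 0.83 × 0.40 = 0.11183
  reference sample B: 0.599 × (1 − 0.35) × 0.21 × 0.63 = 0.051511
The unnormalized weights sum to 0.16334.
P(reference sample A | evidence) ≈ 0.11183 / 0.16334 ≈ 0.685
P(reference sample B | evidence) ≈ 0.051511 / 0.16334 ≈ 0.315
The largest is 0.685, so reference sample A is most probable.

reference sample A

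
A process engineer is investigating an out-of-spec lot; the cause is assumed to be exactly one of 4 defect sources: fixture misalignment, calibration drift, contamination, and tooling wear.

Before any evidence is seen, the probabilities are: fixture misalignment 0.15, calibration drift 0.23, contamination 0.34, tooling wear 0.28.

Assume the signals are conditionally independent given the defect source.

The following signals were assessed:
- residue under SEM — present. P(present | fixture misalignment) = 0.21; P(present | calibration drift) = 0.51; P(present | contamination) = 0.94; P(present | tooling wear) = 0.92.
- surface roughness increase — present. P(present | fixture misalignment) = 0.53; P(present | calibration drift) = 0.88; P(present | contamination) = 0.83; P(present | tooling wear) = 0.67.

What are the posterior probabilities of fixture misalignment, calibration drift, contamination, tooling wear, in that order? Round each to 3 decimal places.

0.030, 0.185, 0.476, 0.309

For each hypothesis, the unnormalized posterior weight is prior × product of the signal likelihoods:
  fixture misalignment: 0.15 × 0.21 × 0.53 = 0.016695
  calibration drift: 0.23 × 0.51 × 0.88 = 0.10322
  contamination: 0.34 × 0.94 × 0.83 = 0.26527
  tooling wear: 0.28 × 0.92 × 0.67 = 0.17259
The unnormalized weights sum to 0.55778.
P(fixture misalignment | evidence) = 0.016695 / 0.55778 ≈ 0.030
P(calibration drift | evidence) = 0.10322 / 0.55778 ≈ 0.185
P(contamination | evidence) = 0.26527 / 0.55778 ≈ 0.476
P(tooling wear | evidence) = 0.17259 / 0.55778 ≈ 0.309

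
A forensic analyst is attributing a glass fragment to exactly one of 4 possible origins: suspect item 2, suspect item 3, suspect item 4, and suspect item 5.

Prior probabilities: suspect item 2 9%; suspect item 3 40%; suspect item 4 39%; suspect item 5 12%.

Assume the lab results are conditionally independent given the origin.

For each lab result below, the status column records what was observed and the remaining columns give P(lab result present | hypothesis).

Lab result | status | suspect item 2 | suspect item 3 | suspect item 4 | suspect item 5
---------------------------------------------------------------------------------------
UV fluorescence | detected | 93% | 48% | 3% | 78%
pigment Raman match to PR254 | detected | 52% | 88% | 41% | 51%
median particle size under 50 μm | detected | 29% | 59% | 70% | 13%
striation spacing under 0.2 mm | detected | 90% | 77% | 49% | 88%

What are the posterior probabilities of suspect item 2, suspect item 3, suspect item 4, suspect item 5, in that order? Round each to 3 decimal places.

0.119, 0.806, 0.017, 0.057

By Bayes' rule with conditional independence, the unnormalized weight for each hypothesis is prior × ∏ likelihoods:
  suspect item 2: 0.09 × 0.93 × 0.52 × 0.29 × 0.90 = 0.01136
  suspect item 3: 0.40 × 0.48 × 0.88 × 0.59 × 0.77 = 0.076759
  suspect item 4: 0.39 × 0.03 × 0.41 × 0.70 × 0.49 = 0.0016454
  suspect item 5: 0.12 × 0.78 × 0.51 × 0.13 × 0.88 = 0.005461
Normalizing constant Z = 0.01136 + 0.076759 + 0.0016454 + 0.005461 = 0.095225.
P(suspect item 2 | evidence) = 0.01136 / 0.095225 ≈ 0.119
P(suspect item 3 | evidence) = 0.076759 / 0.095225 ≈ 0.806
P(suspect item 4 | evidence) = 0.0016454 / 0.095225 ≈ 0.017
P(suspect item 5 | evidence) = 0.005461 / 0.095225 ≈ 0.057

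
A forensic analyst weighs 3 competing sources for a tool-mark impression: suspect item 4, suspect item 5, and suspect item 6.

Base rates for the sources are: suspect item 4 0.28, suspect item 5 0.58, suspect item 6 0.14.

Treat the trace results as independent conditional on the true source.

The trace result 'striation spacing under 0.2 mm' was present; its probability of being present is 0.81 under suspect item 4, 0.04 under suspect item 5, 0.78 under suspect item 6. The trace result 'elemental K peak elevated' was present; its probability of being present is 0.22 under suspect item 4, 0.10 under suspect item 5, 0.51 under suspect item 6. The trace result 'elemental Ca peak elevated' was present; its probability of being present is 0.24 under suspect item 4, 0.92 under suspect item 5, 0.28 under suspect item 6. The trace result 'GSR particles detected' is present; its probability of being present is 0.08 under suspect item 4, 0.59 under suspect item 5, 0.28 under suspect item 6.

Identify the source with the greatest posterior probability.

suspect item 6

By Bayes' rule with conditional independence, the unnormalized weight for each hypothesis is prior × ∏ likelihoods:
  suspect item 4: 0.28 × 0.81 × 0.22 × 0.24 × 0.08 = 0.000958
  suspect item 5: 0.58 × 0.04 × 0.10 × 0.92 × 0.59 = 0.0012593
  suspect item 6: 0.14 × 0.78 × 0.51 × 0.28 × 0.28 = 0.0043663
Marginal likelihood of the evidence = 0.0065836.
P(suspect item 4 | evidence) ≈ 0.000958 / 0.0065836 ≈ 0.146
P(suspect item 5 | evidence) ≈ 0.0012593 / 0.0065836 ≈ 0.191
P(suspect item 6 | evidence) ≈ 0.0043663 / 0.0065836 ≈ 0.663
The largest is 0.663, so suspect item 6 is most probable.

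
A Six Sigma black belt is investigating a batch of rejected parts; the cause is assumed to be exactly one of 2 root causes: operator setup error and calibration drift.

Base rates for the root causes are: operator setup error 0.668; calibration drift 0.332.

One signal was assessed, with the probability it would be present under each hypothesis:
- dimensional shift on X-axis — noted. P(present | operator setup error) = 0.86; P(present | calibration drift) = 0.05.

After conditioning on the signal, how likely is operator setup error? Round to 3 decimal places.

For each hypothesis, the unnormalized posterior weight is prior × likelihood:
  operator setup error: 0.668 × 0.86 = 0.57448
  calibration drift: 0.332 × 0.05 = 0.0166
Normalizing constant Z = 0.57448 + 0.0166 = 0.59108.
P(operator setup error | evidence) = 0.57448 / 0.59108 ≈ 0.972.

0.972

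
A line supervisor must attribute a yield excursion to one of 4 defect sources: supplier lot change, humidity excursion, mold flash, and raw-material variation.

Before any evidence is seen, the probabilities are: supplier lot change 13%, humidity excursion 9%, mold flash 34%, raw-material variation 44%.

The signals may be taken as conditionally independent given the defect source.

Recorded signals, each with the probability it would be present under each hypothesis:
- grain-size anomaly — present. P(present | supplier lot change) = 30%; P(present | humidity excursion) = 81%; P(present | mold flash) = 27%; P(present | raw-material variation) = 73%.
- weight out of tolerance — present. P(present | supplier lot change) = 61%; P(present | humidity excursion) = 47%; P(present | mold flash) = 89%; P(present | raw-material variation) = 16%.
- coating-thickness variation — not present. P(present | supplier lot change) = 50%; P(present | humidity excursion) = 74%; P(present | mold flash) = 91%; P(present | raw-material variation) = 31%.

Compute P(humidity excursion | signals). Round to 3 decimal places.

Multiply each prior by the joint likelihood of the signal pattern (using 1 − P(present | H) for each absent signal):
  supplier lot change: 0.13 × 0.30 × 0.61 × (1 − 0.50) = 0.011895
  humidity excursion: 0.09 × 0.81 × 0.47 × (1 − 0.74) = 0.0089084
  mold flash: 0.34 × 0.27 × 0.89 × (1 − 0.91) = 0.0073532
  raw-material variation: 0.44 × 0.73 × 0.16 × (1 − 0.31) = 0.03546
The unnormalized weights sum to 0.063617.
P(humidity excursion | evidence) = 0.0089084 / 0.063617 ≈ 0.140.

0.140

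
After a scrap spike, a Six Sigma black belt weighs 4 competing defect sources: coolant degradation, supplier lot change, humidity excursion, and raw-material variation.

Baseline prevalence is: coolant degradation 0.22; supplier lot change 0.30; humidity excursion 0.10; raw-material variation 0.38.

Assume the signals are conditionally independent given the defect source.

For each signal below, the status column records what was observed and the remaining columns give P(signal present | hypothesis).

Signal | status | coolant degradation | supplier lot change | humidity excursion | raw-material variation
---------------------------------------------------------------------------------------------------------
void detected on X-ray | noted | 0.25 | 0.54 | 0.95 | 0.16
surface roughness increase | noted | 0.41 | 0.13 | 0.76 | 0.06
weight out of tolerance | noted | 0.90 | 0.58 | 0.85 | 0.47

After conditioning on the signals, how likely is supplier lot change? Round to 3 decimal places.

Multiply each prior by the joint likelihood of the signal pattern:
  coolant degradation: 0.22 × 0.25 × 0.41 × 0.90 = 0.020295
  supplier lot change: 0.30 × 0.54 × 0.13 × 0.58 = 0.012215
  humidity excursion: 0.10 × 0.95 × 0.76 × 0.85 = 0.06137
  raw-material variation: 0.38 × 0.16 × 0.06 × 0.47 = 0.0017146
Normalizing constant Z = 0.020295 + 0.012215 + 0.06137 + 0.0017146 = 0.095594.
P(supplier lot change | evidence) = 0.012215 / 0.095594 ≈ 0.128.

0.128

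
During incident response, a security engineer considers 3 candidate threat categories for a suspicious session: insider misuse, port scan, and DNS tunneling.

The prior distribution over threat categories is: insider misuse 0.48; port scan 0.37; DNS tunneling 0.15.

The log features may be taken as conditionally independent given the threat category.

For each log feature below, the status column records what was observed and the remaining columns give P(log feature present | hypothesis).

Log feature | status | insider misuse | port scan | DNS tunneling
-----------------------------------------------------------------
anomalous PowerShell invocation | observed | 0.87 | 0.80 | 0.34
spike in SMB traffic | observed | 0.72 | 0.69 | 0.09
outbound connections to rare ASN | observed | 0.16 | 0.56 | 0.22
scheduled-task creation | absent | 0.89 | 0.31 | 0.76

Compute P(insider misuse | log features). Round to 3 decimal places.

Multiply each prior by the joint likelihood of the log feature pattern (using 1 − P(present | H) for each absent log feature):
  insider misuse: 0.48 × 0.87 × 0.72 × 0.16 × (1 − 0.89) = 0.0052918
  port scan: 0.37 × 0.80 × 0.69 × 0.56 × (1 − 0.31) = 0.078918
  DNS tunneling: 0.15 × 0.34 × 0.09 × 0.22 × (1 − 0.76) = 0.00024235
Marginal likelihood of the evidence = 0.084453.
P(insider misuse | evidence) = 0.0052918 / 0.084453 ≈ 0.063.

0.063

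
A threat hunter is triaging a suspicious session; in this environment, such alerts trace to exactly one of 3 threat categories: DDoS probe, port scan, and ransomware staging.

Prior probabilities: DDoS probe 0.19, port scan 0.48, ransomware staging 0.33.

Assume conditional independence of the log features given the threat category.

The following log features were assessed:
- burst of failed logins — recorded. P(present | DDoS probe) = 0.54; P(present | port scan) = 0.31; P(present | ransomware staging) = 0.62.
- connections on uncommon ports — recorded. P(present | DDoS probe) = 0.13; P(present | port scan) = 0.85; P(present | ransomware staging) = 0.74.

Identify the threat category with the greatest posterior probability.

ransomware staging

For each hypothesis, the unnormalized posterior weight is prior × product of the log feature likelihoods:
  DDoS probe: 0.19 × 0.54 × 0.13 = 0.013338
  port scan: 0.48 × 0.31 × 0.85 = 0.12648
  ransomware staging: 0.33 × 0.62 × 0.74 = 0.1514
Marginal likelihood of the evidence = 0.29122.
P(DDoS probe | evidence) ≈ 0.013338 / 0.29122 ≈ 0.046
P(port scan | evidence) ≈ 0.12648 / 0.29122 ≈ 0.434
P(ransomware staging | evidence) ≈ 0.1514 / 0.29122 ≈ 0.520
The largest is 0.520, so ransomware staging is most probable.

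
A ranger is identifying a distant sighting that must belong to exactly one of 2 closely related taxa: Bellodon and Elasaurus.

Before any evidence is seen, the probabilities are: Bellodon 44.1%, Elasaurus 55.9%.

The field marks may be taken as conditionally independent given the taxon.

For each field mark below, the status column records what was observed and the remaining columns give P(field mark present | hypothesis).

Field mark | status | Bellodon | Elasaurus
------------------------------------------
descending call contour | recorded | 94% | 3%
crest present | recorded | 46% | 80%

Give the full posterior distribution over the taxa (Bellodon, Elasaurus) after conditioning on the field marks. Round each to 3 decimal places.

Multiply each prior by the joint likelihood of the field mark pattern:
  Bellodon: 0.441 × 0.94 × 0.46 = 0.19069
  Elasaurus: 0.559 × 0.03 × 0.80 = 0.013416
The unnormalized weights sum to 0.2041.
P(Bellodon | evidence) = 0.19069 / 0.2041 ≈ 0.934
P(Elasaurus | evidence) = 0.013416 / 0.2041 ≈ 0.066

0.934, 0.066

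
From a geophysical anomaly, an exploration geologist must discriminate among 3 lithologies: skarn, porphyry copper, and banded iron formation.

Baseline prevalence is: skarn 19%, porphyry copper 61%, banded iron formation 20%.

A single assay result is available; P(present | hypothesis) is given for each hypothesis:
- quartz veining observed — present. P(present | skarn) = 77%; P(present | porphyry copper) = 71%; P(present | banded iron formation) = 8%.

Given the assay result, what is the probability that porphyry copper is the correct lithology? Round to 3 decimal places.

0.727

By Bayes' rule, the unnormalized weight for each hypothesis is prior × likelihood:
  skarn: 0.19 × 0.77 = 0.1463
  porphyry copper: 0.61 × 0.71 = 0.4331
  banded iron formation: 0.20 × 0.08 = 0.016
The unnormalized weights sum to 0.5954.
P(porphyry copper | evidence) = 0.4331 / 0.5954 ≈ 0.727.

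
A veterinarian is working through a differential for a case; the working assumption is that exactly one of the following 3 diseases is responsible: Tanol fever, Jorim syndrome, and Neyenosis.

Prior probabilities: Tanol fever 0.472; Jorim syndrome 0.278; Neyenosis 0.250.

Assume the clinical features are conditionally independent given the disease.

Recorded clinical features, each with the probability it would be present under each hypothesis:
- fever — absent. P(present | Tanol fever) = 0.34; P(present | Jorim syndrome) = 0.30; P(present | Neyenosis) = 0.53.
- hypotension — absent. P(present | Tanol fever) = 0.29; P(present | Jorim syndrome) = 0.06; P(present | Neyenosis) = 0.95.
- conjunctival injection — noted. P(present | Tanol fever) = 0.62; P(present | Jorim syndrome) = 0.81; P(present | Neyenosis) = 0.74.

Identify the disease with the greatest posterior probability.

For each hypothesis, the unnormalized posterior weight is prior × product of the clinical feature likelihoods (using 1 − P(present | H) for each absent clinical feature):
  Tanol fever: 0.472 × (1 − 0.34) × (1 − 0.29) × 0.62 = 0.13713
  Jorim syndrome: 0.278 × (1 − 0.30) × (1 − 0.06) × 0.81 = 0.14817
  Neyenosis: 0.250 × (1 − 0.53) × (1 − 0.95) × 0.74 = 0.0043475
Marginal likelihood of the evidence = 0.28965.
P(Tanol fever | evidence) ≈ 0.13713 / 0.28965 ≈ 0.473
P(Jorim syndrome | evidence) ≈ 0.14817 / 0.28965 ≈ 0.512
P(Neyenosis | evidence) ≈ 0.0043475 / 0.28965 ≈ 0.015
The largest is 0.512, so Jorim syndrome is most probable.

Jorim syndrome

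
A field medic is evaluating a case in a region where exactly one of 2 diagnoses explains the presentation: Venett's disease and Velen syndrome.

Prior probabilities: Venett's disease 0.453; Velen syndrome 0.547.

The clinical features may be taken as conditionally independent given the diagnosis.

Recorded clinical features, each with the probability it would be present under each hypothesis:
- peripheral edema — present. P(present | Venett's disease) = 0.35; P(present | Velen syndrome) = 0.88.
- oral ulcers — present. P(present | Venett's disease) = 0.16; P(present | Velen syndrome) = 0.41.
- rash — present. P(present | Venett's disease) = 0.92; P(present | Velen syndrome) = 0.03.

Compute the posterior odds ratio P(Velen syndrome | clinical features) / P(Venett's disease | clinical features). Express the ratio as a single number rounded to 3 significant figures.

The normalizing constant cancels in an odds ratio, so compute prior × likelihood for the two hypotheses only:
  Velen syndrome: 0.547 × 0.88 × 0.41 × 0.03 = 0.0059207
  Venett's disease: 0.453 × 0.35 × 0.16 × 0.92 = 0.023339
Odds(Velen syndrome : Venett's disease) = 0.0059207 / 0.023339 ≈ 0.254.

0.254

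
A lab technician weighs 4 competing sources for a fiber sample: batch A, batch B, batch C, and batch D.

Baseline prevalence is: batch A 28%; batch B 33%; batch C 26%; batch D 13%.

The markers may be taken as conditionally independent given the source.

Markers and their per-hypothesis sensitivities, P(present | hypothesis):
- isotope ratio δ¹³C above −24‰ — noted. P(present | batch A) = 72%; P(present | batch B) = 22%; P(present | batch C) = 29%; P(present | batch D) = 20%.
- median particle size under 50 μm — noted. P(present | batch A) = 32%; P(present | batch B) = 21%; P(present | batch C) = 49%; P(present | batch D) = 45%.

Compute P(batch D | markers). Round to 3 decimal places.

0.091

Multiply each prior by the joint likelihood of the marker pattern:
  batch A: 0.28 × 0.72 × 0.32 = 0.064512
  batch B: 0.33 × 0.22 × 0.21 = 0.015246
  batch C: 0.26 × 0.29 × 0.49 = 0.036946
  batch D: 0.13 × 0.20 × 0.45 = 0.0117
Marginal likelihood of the evidence = 0.1284.
P(batch D | evidence) = 0.0117 / 0.1284 ≈ 0.091.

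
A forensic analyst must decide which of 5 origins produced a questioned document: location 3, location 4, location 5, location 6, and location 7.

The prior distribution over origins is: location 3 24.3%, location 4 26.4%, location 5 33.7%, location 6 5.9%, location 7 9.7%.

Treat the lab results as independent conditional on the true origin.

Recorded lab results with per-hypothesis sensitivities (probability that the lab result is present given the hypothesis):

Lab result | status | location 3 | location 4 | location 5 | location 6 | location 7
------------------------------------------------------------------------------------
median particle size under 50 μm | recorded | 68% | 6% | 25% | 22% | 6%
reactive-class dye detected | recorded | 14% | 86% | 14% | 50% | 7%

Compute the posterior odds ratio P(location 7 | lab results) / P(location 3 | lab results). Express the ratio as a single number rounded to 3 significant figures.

Unnormalized posterior weight (prior times the lab result likelihoods) for each of the two hypotheses:
  location 7: 0.097 × 0.06 × 0.07 = 0.0004074
  location 3: 0.243 × 0.68 × 0.14 = 0.023134
Posterior odds = 0.0004074 / 0.023134 ≈ 0.0176.

0.0176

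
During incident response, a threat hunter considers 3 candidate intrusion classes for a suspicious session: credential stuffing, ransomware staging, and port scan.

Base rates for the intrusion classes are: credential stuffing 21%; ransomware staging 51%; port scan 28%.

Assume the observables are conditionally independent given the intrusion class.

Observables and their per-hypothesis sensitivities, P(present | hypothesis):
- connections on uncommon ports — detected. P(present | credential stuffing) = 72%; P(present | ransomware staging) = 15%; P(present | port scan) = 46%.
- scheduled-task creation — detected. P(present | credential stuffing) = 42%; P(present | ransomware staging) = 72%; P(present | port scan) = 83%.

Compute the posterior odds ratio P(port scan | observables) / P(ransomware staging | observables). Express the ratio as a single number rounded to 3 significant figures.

Posterior odds equal prior odds times the likelihood ratio; only the two competing hypotheses matter.
  port scan: 0.28 × 0.46 × 0.83 = 0.1069
  ransomware staging: 0.51 × 0.15 × 0.72 = 0.05508
Odds(port scan : ransomware staging) = 0.1069 / 0.05508 ≈ 1.94.

1.94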